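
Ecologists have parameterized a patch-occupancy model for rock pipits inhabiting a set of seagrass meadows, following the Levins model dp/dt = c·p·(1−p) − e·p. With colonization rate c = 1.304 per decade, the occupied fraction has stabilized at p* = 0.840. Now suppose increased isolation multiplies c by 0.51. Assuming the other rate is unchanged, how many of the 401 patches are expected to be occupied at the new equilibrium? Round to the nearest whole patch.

275

Balance c(1−p*) = e gives e = 1.304×(1 − 0.84000) = 0.20864.
New p* = 1 − e/c = 1 − 0.20864/0.66504 = 0.68627.
Expected occupied = 401 × 0.68627 = 275.19 ≈ 275.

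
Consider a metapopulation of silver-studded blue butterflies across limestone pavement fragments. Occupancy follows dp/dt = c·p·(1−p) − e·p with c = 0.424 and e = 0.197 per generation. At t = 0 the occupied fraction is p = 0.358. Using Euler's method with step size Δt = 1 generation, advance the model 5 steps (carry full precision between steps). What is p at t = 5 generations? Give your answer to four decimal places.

0.4666

Update rule: p ← p + [c·p·(1−p) − e·p]·Δt with Δt = 1.
t = 1: p = 0.35800 + (+0.02692) = 0.38492
t = 2: p = 0.38492 + (+0.02456) = 0.40948
t = 3: p = 0.40948 + (+0.02186) = 0.43134
t = 4: p = 0.43134 + (+0.01903) = 0.45037
t = 5: p = 0.45037 + (+0.01623) = 0.46660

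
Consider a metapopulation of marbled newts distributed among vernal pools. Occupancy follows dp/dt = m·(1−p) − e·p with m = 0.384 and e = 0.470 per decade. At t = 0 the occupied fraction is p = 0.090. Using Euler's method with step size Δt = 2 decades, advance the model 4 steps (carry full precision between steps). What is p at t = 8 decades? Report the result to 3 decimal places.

Update rule: p ← p + [m·(1−p) − e·p]·Δt with Δt = 2.
  1  |  dp/dt·Δt = +0.614280  |  p_1 = 0.704280
  2  |  dp/dt·Δt = -0.434910  |  p_2 = 0.269370
  3  |  dp/dt·Δt = +0.307916  |  p_3 = 0.577286
  4  |  dp/dt·Δt = -0.218005  |  p_4 = 0.359281

0.359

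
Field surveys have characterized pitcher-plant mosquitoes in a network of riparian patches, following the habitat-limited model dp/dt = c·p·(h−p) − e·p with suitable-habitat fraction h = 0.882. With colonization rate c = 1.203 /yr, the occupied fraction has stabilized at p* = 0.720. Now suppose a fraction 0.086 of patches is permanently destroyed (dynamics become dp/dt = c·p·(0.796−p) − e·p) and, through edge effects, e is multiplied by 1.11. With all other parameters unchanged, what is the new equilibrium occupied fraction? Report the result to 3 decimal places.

Balance c(h−p*) = e gives e = 1.203×(0.882 − 0.72000) = 0.19489.
New p* = 0.796 − e/c = 0.796 − 0.21633/1.20300 = 0.61617.

0.616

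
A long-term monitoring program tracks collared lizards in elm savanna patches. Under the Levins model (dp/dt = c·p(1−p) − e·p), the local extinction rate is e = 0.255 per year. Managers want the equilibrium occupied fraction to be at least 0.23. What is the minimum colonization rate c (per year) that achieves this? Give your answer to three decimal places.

0.331

p* = 1 − e/c ≥ 0.23 requires e/c ≤ 0.7700, i.e. c ≥ e/0.7700.
c_min = 0.255/0.7700 = 0.3312.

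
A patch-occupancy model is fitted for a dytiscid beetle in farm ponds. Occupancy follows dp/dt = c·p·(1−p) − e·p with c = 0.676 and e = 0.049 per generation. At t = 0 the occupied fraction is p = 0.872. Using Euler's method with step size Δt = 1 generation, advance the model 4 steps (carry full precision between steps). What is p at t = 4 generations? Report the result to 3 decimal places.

Update rule: p ← p + [c·p·(1−p) − e·p]·Δt with Δt = 1.
t = 1: p = 0.87200 + (+0.03272) = 0.90472
t = 2: p = 0.90472 + (+0.01394) = 0.91866
t = 3: p = 0.91866 + (+0.00550) = 0.92416
t = 4: p = 0.92416 + (+0.00210) = 0.92626

0.926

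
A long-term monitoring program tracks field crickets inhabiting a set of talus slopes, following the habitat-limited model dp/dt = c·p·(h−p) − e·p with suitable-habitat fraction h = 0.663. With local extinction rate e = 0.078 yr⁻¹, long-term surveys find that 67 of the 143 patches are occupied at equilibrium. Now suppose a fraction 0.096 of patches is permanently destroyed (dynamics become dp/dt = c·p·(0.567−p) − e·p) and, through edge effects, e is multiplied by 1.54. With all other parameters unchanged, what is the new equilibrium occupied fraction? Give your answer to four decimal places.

Observed p* = 67/143 = 0.46853.
Balance c(h−p*) = e gives c = e/(0.663 − 0.46853) = 0.078/0.19447 = 0.40109.
New p* = 0.567 − e/c = 0.567 − 0.12012/0.40109 = 0.26752.

0.2675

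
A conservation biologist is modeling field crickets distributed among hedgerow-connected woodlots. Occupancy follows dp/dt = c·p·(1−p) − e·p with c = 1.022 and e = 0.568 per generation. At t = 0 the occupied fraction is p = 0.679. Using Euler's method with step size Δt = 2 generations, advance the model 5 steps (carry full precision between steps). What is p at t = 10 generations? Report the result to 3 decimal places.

0.444

Update rule: p ← p + [c·p·(1−p) − e·p]·Δt with Δt = 2.
  1  |  dp/dt·Δt = -0.325836  |  p_1 = 0.353164
  2  |  dp/dt·Δt = +0.065735  |  p_2 = 0.418899
  3  |  dp/dt·Δt = +0.021686  |  p_3 = 0.440586
  4  |  dp/dt·Δt = +0.003279  |  p_4 = 0.443865
  5  |  dp/dt·Δt = +0.000329  |  p_5 = 0.444193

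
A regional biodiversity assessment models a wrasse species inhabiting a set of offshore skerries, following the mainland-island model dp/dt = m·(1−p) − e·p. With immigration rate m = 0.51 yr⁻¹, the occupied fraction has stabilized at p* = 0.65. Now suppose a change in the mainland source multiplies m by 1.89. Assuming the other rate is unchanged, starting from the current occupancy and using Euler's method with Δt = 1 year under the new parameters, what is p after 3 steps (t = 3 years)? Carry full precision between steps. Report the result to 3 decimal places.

0.780

Balance m(1−p*) = e·p* gives e = m(1−p*)/p* = 0.51×0.35000/0.65000 = 0.27462.
Starting from p₀ = 0.65000; update p ← p + (dp/dt)·Δt with the new parameters.
t = 1: p = 0.65000 + (+0.15886) = 0.80886
t = 2: p = 0.80886 + (-0.03789) = 0.77097
t = 3: p = 0.77097 + (+0.00904) = 0.78001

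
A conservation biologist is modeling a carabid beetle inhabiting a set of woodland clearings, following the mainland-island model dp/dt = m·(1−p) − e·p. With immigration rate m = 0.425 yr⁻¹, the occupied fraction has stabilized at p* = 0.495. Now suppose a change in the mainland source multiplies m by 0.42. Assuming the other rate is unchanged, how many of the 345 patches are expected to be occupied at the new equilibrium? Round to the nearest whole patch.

Balance m(1−p*) = e·p* gives e = m(1−p*)/p* = 0.425×0.50500/0.49500 = 0.43359.
New p* = m/(m+e) = 0.17850/(0.17850+0.43359) = 0.29162.
Expected occupied = 345 × 0.29162 = 100.61 ≈ 101.

101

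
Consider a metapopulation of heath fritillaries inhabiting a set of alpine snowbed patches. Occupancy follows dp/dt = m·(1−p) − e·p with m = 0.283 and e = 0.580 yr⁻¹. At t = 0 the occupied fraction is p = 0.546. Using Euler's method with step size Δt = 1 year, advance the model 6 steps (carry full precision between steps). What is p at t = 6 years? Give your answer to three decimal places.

0.328

Update rule: p ← p + [m·(1−p) − e·p]·Δt with Δt = 1.
step 1: Δp = -0.18820, p = 0.35780
step 2: Δp = -0.02578, p = 0.33202
step 3: Δp = -0.00353, p = 0.32849
step 4: Δp = -0.00048, p = 0.32800
step 5: Δp = -0.00007, p = 0.32794
step 6: Δp = -0.00001, p = 0.32793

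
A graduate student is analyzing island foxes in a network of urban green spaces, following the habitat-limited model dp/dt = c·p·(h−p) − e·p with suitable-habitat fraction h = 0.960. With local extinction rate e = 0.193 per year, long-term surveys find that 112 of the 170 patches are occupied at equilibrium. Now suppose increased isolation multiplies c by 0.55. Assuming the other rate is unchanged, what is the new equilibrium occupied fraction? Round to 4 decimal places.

0.4124

Observed p* = 112/170 = 0.65882.
Balance c(h−p*) = e gives c = e/(0.96 − 0.65882) = 0.193/0.30118 = 0.64081.
New p* = 0.96 − e/c = 0.96 − 0.19300/0.35245 = 0.41240.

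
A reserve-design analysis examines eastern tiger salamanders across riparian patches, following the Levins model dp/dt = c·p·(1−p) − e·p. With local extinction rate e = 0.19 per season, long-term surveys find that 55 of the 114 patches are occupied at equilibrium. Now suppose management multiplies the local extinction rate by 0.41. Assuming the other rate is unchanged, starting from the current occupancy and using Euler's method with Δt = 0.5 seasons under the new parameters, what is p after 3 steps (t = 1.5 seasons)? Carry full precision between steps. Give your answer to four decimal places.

Observed p* = 55/114 = 0.48246.
Balance c(1−p*) = e gives c = e/(1 − 0.48246) = 0.19/0.51754 = 0.36712.
Starting from p₀ = 0.48246; update p ← p + (dp/dt)·Δt with the new parameters.
t = 0.5: p = 0.48246 + (+0.02704) = 0.50950
t = 1: p = 0.50950 + (+0.02603) = 0.53553
t = 1.5: p = 0.53553 + (+0.02480) = 0.56033

0.5603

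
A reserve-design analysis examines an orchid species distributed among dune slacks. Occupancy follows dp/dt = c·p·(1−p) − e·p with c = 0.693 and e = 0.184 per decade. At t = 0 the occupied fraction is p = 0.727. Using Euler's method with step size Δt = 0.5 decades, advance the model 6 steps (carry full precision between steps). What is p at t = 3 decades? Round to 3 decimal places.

0.733

Update rule: p ← p + [c·p·(1−p) − e·p]·Δt with Δt = 0.5.
t = 0.5: p = 0.72700 + (+0.00189) = 0.72889
t = 1: p = 0.72889 + (+0.00141) = 0.73030
t = 1.5: p = 0.73030 + (+0.00106) = 0.73136
t = 2: p = 0.73136 + (+0.00079) = 0.73215
t = 2.5: p = 0.73215 + (+0.00059) = 0.73275
t = 3: p = 0.73275 + (+0.00044) = 0.73319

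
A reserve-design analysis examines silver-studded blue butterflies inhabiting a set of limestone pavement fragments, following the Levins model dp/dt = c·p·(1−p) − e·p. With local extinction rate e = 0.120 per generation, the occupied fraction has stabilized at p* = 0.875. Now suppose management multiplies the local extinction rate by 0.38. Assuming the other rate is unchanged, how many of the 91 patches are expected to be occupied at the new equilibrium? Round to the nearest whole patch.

87

Balance c(1−p*) = e gives c = e/(1 − 0.87500) = 0.120/0.12500 = 0.96000.
New p* = 1 − e/c = 1 − 0.04560/0.96000 = 0.95250.
Expected occupied = 91 × 0.95250 = 86.68 ≈ 87.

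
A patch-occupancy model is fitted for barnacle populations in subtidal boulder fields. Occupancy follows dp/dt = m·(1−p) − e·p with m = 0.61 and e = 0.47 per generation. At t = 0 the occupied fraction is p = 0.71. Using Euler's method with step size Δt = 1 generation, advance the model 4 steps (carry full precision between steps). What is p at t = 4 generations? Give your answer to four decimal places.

0.5648

Update rule: p ← p + [m·(1−p) − e·p]·Δt with Δt = 1.
t = 1: p = 0.71000 + (-0.15680) = 0.55320
t = 2: p = 0.55320 + (+0.01254) = 0.56574
t = 3: p = 0.56574 + (-0.00100) = 0.56474
t = 4: p = 0.56474 + (+0.00008) = 0.56482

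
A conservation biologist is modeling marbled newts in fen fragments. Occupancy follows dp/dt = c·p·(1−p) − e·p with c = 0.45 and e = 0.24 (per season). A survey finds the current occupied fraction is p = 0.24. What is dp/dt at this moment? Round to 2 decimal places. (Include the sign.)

0.02

Colonization term: c·p·(1−p) = 0.45×0.24×0.7600 = 0.08208.
Extinction term: e·p = 0.05760.
dp/dt = 0.08208 − 0.05760 = 0.02448.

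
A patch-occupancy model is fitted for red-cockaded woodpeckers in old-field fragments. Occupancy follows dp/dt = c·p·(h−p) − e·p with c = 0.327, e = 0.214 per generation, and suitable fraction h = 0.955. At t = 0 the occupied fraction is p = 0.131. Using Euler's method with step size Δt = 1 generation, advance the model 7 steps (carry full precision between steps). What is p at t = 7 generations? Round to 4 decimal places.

0.1822

Update rule: p ← p + [c·p·(h−p) − e·p]·Δt with Δt = 1.
  1  |  dp/dt·Δt = +0.007264  |  p_1 = 0.138264
  2  |  dp/dt·Δt = +0.007338  |  p_2 = 0.145602
  3  |  dp/dt·Δt = +0.007378  |  p_3 = 0.152980
  4  |  dp/dt·Δt = +0.007383  |  p_4 = 0.160363
  5  |  dp/dt·Δt = +0.007352  |  p_5 = 0.167715
  6  |  dp/dt·Δt = +0.007286  |  p_6 = 0.175001
  7  |  dp/dt·Δt = +0.007185  |  p_7 = 0.182186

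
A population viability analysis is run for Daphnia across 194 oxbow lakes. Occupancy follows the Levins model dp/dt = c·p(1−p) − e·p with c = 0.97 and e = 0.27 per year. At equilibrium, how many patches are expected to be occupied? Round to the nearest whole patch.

140

p* = 1 − e/c = 1 − 0.27/0.97 = 0.7216.
Expected occupied patches = N × p* = 194 × 0.7216 = 140.00 ≈ 140.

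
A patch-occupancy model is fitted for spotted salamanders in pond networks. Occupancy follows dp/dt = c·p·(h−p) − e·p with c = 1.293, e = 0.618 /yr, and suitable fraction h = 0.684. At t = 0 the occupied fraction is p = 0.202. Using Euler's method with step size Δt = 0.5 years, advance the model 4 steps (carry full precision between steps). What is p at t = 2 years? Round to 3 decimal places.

Update rule: p ← p + [c·p·(h−p) − e·p]·Δt with Δt = 0.5.
  1  |  dp/dt·Δt = +0.000528  |  p_1 = 0.202528
  2  |  dp/dt·Δt = +0.000460  |  p_2 = 0.202988
  3  |  dp/dt·Δt = +0.000401  |  p_3 = 0.203389
  4  |  dp/dt·Δt = +0.000349  |  p_4 = 0.203738

0.204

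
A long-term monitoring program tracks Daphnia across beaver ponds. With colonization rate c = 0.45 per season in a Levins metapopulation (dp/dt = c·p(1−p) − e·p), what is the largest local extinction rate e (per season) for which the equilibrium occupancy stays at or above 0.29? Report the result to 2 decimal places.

0.32

1 − e/c ≥ 0.29 ⇒ e ≤ c(1 − 0.29) = 0.45 × 0.7100.
e_max = 0.3195.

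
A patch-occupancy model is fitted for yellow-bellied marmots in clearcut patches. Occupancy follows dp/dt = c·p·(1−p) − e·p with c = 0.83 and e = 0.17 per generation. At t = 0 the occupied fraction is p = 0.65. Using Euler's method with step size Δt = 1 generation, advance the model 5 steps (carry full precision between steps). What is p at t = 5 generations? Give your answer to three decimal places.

Update rule: p ← p + [c·p·(1−p) − e·p]·Δt with Δt = 1.
  1  |  dp/dt·Δt = +0.078325  |  p_1 = 0.728325
  2  |  dp/dt·Δt = +0.040415  |  p_2 = 0.768740
  3  |  dp/dt·Δt = +0.016871  |  p_3 = 0.785611
  4  |  dp/dt·Δt = +0.006240  |  p_4 = 0.791851
  5  |  dp/dt·Δt = +0.002189  |  p_5 = 0.794039

0.794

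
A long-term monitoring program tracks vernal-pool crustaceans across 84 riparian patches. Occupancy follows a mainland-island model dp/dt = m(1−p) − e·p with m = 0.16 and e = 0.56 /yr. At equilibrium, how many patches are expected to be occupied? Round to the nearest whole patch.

p* = m/(m+e) = 0.16/0.7200 = 0.2222.
Expected occupied patches = N × p* = 84 × 0.2222 = 18.67 ≈ 19.

19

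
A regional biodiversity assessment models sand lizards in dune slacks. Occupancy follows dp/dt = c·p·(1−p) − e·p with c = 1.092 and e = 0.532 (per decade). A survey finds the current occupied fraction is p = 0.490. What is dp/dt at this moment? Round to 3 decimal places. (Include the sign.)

0.012

Colonization term: c·p·(1−p) = 1.092×0.490×0.5100 = 0.27289.
Extinction term: e·p = 0.26068.
dp/dt = 0.27289 − 0.26068 = 0.01221.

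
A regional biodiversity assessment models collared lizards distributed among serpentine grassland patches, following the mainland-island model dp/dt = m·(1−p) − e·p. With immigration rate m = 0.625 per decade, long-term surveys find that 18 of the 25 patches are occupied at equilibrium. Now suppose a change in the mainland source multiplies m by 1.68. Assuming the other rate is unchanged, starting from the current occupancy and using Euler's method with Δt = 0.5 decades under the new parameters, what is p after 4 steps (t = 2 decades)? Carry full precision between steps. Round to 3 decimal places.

Observed p* = 18/25 = 0.72000.
Balance m(1−p*) = e·p* gives e = m(1−p*)/p* = 0.625×0.28000/0.72000 = 0.24306.
Starting from p₀ = 0.72000; update p ← p + (dp/dt)·Δt with the new parameters.
t = 0.5: p = 0.72000 + (+0.05950) = 0.77950
t = 1: p = 0.77950 + (+0.02103) = 0.80053
t = 1.5: p = 0.80053 + (+0.00743) = 0.80797
t = 2: p = 0.80797 + (+0.00263) = 0.81059

0.811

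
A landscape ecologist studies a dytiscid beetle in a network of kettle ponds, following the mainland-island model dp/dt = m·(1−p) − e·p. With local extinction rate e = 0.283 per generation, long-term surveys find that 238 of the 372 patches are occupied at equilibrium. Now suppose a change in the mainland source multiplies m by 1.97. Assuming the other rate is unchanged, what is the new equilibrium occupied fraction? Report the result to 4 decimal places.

0.7777

Observed p* = 238/372 = 0.63978.
Balance m(1−p*) = e·p* gives m = e·p*/(1−p*) = 0.283×0.63978/0.36022 = 0.50263.
New p* = m/(m+e) = 0.99018/(0.99018+0.28300) = 0.77772.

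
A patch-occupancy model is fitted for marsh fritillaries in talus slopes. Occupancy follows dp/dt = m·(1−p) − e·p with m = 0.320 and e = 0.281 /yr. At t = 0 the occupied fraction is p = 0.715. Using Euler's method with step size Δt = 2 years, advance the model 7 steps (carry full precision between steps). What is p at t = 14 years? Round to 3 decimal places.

Update rule: p ← p + [m·(1−p) − e·p]·Δt with Δt = 2.
p: 0.71500 → 0.49557  (Δp = -0.21943)
p: 0.49557 → 0.53989  (Δp = +0.04432)
p: 0.53989 → 0.53094  (Δp = -0.00895)
p: 0.53094 → 0.53275  (Δp = +0.00181)
p: 0.53275 → 0.53238  (Δp = -0.00037)
p: 0.53238 → 0.53246  (Δp = +0.00007)
p: 0.53246 → 0.53244  (Δp = -0.00001)

0.532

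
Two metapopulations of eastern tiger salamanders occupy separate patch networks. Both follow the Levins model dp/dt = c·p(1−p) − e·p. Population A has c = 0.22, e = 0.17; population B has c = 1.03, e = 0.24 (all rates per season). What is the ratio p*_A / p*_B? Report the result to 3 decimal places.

A: p*_A = 1 − 0.17/0.22 = 0.2273.
B: p*_B = 1 − 0.24/1.03 = 0.7670.
p*_A / p*_B = 0.2273/0.7670 = 0.2963.

0.296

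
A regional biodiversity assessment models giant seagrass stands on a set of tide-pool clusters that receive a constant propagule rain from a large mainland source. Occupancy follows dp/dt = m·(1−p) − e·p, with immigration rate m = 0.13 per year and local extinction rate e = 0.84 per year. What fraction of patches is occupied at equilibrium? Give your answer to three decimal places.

0.134

At equilibrium the propagule rain into empty patches balances local extinction: m(1−p*) = e·p*.
p* = m/(m+e) = 0.13/(0.13+0.84) = 0.13/0.9700 = 0.1340.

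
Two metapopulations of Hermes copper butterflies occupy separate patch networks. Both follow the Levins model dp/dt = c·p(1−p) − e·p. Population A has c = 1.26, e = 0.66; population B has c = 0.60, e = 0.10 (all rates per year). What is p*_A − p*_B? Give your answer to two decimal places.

A: p*_A = 1 − 0.66/1.26 = 0.4762.
B: p*_B = 1 − 0.10/0.60 = 0.8333.
p*_A − p*_B = 0.4762 − 0.8333 = -0.3571.

-0.36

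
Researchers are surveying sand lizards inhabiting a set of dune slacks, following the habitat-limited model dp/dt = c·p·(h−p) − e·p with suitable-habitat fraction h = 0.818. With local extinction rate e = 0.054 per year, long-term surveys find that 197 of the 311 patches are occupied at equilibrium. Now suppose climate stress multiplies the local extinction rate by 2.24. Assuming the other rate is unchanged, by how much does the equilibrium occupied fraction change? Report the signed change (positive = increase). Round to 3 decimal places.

Observed p* = 197/311 = 0.63344.
Balance c(h−p*) = e gives c = e/(0.818 − 0.63344) = 0.054/0.18456 = 0.29259.
New p* = 0.818 − e/c = 0.818 − 0.12096/0.29259 = 0.40459.
Δp* = 0.40459 − 0.63344 = -0.22885.

-0.229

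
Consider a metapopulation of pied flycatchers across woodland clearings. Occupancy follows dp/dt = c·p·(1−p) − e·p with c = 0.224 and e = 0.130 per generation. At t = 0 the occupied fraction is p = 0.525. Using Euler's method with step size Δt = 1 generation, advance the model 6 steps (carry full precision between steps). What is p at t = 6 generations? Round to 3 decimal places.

0.471

Update rule: p ← p + [c·p·(1−p) − e·p]·Δt with Δt = 1.
t = 1: p = 0.52500 + (-0.01239) = 0.51261
t = 2: p = 0.51261 + (-0.01067) = 0.50194
t = 3: p = 0.50194 + (-0.00925) = 0.49268
t = 4: p = 0.49268 + (-0.00806) = 0.48462
t = 5: p = 0.48462 + (-0.00705) = 0.47757
t = 6: p = 0.47757 + (-0.00620) = 0.47137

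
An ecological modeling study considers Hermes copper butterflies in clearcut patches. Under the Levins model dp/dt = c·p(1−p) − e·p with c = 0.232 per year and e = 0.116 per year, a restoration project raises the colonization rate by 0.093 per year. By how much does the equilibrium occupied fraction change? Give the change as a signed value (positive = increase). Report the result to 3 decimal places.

0.143

Before: p* = 1 − 0.116/0.232 = 0.5000.
After the change, c = 0.325, e = 0.116, so p* = 1 − 0.116/0.325 = 0.6431.
Δp* = 0.6431 − 0.5000 = +0.1431.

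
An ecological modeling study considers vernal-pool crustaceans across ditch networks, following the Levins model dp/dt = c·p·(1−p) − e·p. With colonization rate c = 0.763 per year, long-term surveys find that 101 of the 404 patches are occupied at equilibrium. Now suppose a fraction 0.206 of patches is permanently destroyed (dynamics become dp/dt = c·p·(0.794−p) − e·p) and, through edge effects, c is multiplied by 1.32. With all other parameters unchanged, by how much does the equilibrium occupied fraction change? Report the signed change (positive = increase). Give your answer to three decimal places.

Observed p* = 101/404 = 0.25000.
Balance c(1−p*) = e gives e = 0.763×(1 − 0.25000) = 0.57225.
New p* = 0.794 − e/c = 0.794 − 0.57225/1.00716 = 0.22582.
Δp* = 0.22582 − 0.25000 = -0.02418.

-0.024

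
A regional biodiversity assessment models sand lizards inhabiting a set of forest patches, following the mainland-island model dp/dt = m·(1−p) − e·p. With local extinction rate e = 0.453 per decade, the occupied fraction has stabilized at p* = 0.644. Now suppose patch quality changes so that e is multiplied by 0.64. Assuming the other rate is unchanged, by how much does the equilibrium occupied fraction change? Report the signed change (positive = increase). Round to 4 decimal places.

0.0947

Balance m(1−p*) = e·p* gives m = e·p*/(1−p*) = 0.453×0.64400/0.35600 = 0.81947.
New p* = m/(m+e) = 0.81947/(0.81947+0.28992) = 0.73867.
Δp* = 0.73867 − 0.64400 = +0.09467.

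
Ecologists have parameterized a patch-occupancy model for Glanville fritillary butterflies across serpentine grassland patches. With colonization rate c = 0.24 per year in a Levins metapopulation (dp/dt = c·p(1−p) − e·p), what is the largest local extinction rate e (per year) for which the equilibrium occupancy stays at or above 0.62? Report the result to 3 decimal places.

1 − e/c ≥ 0.62 ⇒ e ≤ c(1 − 0.62) = 0.24 × 0.3800.
e_max = 0.0912.

0.091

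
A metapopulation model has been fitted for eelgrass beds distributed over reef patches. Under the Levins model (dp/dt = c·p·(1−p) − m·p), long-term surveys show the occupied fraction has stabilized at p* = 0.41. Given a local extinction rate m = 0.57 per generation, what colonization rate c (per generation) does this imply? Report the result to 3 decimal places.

At equilibrium c(1−p*) = m, so c = m/(1−p*).
c = 0.57/(1 − 0.41) = 0.57/0.5900 = 0.9661.

0.966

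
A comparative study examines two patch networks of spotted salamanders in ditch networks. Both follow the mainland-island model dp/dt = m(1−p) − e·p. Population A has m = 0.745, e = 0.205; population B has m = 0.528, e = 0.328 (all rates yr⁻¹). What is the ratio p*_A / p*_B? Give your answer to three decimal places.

1.271

A: p*_A = m/(m+e) = 0.745/0.9500 = 0.7842.
B: p*_B = 0.528/0.8560 = 0.6168.
p*_A / p*_B = 0.7842/0.6168 = 1.2714.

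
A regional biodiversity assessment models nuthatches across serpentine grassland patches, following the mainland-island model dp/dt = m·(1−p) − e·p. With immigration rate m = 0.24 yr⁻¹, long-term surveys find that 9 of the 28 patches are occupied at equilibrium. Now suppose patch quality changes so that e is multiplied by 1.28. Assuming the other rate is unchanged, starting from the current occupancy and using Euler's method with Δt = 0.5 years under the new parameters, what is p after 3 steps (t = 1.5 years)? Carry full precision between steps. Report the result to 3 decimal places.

Observed p* = 9/28 = 0.32143.
Balance m(1−p*) = e·p* gives e = m(1−p*)/p* = 0.24×0.67857/0.32143 = 0.50667.
Starting from p₀ = 0.32143; update p ← p + (dp/dt)·Δt with the new parameters.
t = 0.5: p = 0.32143 + (-0.02280) = 0.29863
t = 1: p = 0.29863 + (-0.01267) = 0.28596
t = 1.5: p = 0.28596 + (-0.00704) = 0.27892

0.279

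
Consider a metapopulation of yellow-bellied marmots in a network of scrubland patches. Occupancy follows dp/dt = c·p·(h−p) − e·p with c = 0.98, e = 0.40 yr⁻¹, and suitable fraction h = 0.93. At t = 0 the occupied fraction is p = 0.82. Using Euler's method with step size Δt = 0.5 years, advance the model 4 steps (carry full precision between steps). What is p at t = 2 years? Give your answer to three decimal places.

0.579

Update rule: p ← p + [c·p·(h−p) − e·p]·Δt with Δt = 0.5.
  1  |  dp/dt·Δt = -0.119802  |  p_1 = 0.700198
  2  |  dp/dt·Δt = -0.061195  |  p_2 = 0.639003
  3  |  dp/dt·Δt = -0.036686  |  p_3 = 0.602317
  4  |  dp/dt·Δt = -0.023752  |  p_4 = 0.578564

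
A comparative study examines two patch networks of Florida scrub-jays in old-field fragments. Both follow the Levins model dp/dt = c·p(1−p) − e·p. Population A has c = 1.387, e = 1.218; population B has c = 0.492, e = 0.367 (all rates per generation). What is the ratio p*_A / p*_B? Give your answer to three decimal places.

A: p*_A = 1 − 1.218/1.387 = 0.1218.
B: p*_B = 1 − 0.367/0.492 = 0.2541.
p*_A / p*_B = 0.1218/0.2541 = 0.4796.

0.480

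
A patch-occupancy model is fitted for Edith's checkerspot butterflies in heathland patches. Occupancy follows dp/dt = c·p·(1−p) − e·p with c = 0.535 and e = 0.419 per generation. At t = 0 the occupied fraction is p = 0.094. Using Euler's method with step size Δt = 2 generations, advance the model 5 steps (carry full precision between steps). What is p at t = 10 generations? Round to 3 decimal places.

Update rule: p ← p + [c·p·(1−p) − e·p]·Δt with Δt = 2.
  1  |  dp/dt·Δt = +0.012353  |  p_1 = 0.106353
  2  |  dp/dt·Δt = +0.012571  |  p_2 = 0.118925
  3  |  dp/dt·Δt = +0.012457  |  p_3 = 0.131382
  4  |  dp/dt·Δt = +0.012011  |  p_4 = 0.143393
  5  |  dp/dt·Δt = +0.011266  |  p_5 = 0.154659

0.155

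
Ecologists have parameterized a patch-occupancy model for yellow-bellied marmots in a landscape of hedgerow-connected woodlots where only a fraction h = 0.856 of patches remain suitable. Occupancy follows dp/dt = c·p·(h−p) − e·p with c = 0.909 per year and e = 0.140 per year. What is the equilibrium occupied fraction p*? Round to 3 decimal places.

0.702

Setting dp/dt = 0 and dividing by p* gives c·(h−p*) = e.
So p* = h − e/c = 0.856 − 0.140/0.909 = 0.856 − 0.1540 = 0.7020.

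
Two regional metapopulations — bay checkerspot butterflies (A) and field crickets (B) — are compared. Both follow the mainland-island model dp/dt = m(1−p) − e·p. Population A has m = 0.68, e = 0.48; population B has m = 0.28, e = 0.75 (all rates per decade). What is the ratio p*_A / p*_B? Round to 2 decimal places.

2.16

A: p*_A = m/(m+e) = 0.68/1.1600 = 0.5862.
B: p*_B = 0.28/1.0300 = 0.2718.
p*_A / p*_B = 0.5862/0.2718 = 2.1564.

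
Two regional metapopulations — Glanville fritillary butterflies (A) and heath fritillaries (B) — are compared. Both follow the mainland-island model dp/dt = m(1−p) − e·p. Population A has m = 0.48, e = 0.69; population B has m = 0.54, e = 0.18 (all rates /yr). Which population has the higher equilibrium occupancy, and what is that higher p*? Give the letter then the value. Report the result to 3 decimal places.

A: p*_A = m/(m+e) = 0.48/1.1700 = 0.4103.
B: p*_B = 0.54/0.7200 = 0.7500.
B is higher at 0.7500.

B, 0.750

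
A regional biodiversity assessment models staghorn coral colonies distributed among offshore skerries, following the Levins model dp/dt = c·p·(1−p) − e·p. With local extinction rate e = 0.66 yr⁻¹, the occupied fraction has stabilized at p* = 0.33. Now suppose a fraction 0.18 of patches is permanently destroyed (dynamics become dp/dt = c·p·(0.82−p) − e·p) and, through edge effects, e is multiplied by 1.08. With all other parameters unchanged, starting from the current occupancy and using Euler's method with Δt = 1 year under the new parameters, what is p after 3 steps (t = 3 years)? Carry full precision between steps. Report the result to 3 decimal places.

0.190

Balance c(1−p*) = e gives c = e/(1 − 0.33000) = 0.66/0.67000 = 0.98507.
Starting from p₀ = 0.33000; update p ← p + (dp/dt)·Δt with the new parameters.
  1  |  dp/dt·Δt = -0.075937  |  p_1 = 0.254063
  2  |  dp/dt·Δt = -0.039458  |  p_2 = 0.214604
  3  |  dp/dt·Δt = -0.024989  |  p_3 = 0.189616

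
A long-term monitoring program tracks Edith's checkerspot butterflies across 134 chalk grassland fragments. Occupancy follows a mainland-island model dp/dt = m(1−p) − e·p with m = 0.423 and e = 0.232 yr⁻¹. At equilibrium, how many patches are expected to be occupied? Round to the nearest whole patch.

87

p* = m/(m+e) = 0.423/0.6550 = 0.6458.
Expected occupied patches = N × p* = 134 × 0.6458 = 86.54 ≈ 87.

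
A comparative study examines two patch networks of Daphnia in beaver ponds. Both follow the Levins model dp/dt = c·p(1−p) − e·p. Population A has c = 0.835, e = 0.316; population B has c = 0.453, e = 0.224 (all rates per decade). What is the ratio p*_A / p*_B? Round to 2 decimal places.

1.23

A: p*_A = 1 − 0.316/0.835 = 0.6216.
B: p*_B = 1 − 0.224/0.453 = 0.5055.
p*_A / p*_B = 0.6216/0.5055 = 1.2295.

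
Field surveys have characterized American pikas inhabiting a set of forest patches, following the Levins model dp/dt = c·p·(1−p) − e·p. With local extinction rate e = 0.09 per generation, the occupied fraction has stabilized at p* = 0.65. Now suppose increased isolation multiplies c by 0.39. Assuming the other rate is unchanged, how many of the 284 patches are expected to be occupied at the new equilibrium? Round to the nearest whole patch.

Balance c(1−p*) = e gives c = e/(1 − 0.65000) = 0.09/0.35000 = 0.25714.
New p* = 1 − e/c = 1 − 0.09000/0.10028 = 0.10251.
Expected occupied = 284 × 0.10251 = 29.11 ≈ 29.

29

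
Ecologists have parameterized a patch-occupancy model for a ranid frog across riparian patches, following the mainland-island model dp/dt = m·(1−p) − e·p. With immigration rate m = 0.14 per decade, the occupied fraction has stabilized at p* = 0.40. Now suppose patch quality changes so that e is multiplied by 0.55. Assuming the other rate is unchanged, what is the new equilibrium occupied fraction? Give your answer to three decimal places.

0.548

Balance m(1−p*) = e·p* gives e = m(1−p*)/p* = 0.14×0.60000/0.40000 = 0.21000.
New p* = m/(m+e) = 0.14000/(0.14000+0.11550) = 0.54795.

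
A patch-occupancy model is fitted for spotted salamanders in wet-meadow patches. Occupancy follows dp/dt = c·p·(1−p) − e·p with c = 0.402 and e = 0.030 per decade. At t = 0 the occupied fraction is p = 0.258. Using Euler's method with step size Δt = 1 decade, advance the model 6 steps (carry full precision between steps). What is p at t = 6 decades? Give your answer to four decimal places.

Update rule: p ← p + [c·p·(1−p) − e·p]·Δt with Δt = 1.
  1  |  dp/dt·Δt = +0.069217  |  p_1 = 0.327217
  2  |  dp/dt·Δt = +0.078682  |  p_2 = 0.405899
  3  |  dp/dt·Δt = +0.084763  |  p_3 = 0.490663
  4  |  dp/dt·Δt = +0.085745  |  p_4 = 0.576408
  5  |  dp/dt·Δt = +0.080861  |  p_5 = 0.657269
  6  |  dp/dt·Δt = +0.070839  |  p_6 = 0.728108

0.7281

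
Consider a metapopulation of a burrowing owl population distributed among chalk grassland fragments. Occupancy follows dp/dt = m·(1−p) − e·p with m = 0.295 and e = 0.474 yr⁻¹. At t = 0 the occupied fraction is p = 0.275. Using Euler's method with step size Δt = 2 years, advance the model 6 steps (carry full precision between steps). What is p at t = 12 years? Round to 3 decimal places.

Update rule: p ← p + [m·(1−p) − e·p]·Δt with Δt = 2.
  1  |  dp/dt·Δt = +0.167050  |  p_1 = 0.442050
  2  |  dp/dt·Δt = -0.089873  |  p_2 = 0.352177
  3  |  dp/dt·Δt = +0.048352  |  p_3 = 0.400529
  4  |  dp/dt·Δt = -0.026013  |  p_4 = 0.374516
  5  |  dp/dt·Δt = +0.013995  |  p_5 = 0.388511
  6  |  dp/dt·Δt = -0.007529  |  p_6 = 0.380981

0.381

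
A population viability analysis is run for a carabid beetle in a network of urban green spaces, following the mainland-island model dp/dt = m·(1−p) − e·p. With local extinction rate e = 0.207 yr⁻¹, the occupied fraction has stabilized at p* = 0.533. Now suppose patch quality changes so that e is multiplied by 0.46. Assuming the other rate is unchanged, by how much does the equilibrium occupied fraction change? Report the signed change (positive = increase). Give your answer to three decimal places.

Balance m(1−p*) = e·p* gives m = e·p*/(1−p*) = 0.207×0.53300/0.46700 = 0.23625.
New p* = m/(m+e) = 0.23625/(0.23625+0.09522) = 0.71273.
Δp* = 0.71273 − 0.53300 = +0.17973.

0.180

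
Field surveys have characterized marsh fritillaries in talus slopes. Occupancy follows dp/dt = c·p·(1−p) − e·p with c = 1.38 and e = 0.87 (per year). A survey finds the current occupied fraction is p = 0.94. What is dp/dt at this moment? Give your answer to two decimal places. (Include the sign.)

Colonization term: c·p·(1−p) = 1.38×0.94×0.0600 = 0.07783.
Extinction term: e·p = 0.81780.
dp/dt = 0.07783 − 0.81780 = -0.73997.

-0.74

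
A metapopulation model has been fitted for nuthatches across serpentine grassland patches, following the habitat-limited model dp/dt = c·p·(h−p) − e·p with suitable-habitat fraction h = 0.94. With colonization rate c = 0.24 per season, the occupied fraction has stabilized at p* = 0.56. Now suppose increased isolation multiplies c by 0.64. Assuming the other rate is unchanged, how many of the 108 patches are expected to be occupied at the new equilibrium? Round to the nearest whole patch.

Balance c(h−p*) = e gives e = 0.24×(0.94 − 0.56000) = 0.09120.
New p* = 0.94 − e/c = 0.94 − 0.09120/0.15360 = 0.34625.
Expected occupied = 108 × 0.34625 = 37.40 ≈ 37.

37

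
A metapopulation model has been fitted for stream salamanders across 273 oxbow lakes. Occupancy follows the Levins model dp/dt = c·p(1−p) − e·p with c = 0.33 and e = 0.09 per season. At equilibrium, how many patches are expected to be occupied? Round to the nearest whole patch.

p* = 1 − e/c = 1 − 0.09/0.33 = 0.7273.
Expected occupied patches = N × p* = 273 × 0.7273 = 198.55 ≈ 199.

199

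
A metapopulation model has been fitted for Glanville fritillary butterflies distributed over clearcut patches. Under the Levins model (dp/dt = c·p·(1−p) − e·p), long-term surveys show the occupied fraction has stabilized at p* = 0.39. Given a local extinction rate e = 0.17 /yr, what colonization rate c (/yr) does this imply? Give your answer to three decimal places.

0.279

At equilibrium c(1−p*) = e, so c = e/(1−p*).
c = 0.17/(1 − 0.39) = 0.17/0.6100 = 0.2787.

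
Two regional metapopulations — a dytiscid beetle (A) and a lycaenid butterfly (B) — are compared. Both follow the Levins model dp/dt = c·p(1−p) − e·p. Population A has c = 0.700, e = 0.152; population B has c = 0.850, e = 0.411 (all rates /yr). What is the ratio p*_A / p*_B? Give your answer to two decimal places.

A: p*_A = 1 − 0.152/0.700 = 0.7829.
B: p*_B = 1 − 0.411/0.850 = 0.5165.
p*_A / p*_B = 0.7829/0.5165 = 1.5158.

1.52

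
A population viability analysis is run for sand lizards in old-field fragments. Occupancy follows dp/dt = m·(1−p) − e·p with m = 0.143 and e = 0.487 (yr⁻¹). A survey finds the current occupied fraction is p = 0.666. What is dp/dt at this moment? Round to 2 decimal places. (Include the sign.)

-0.28

Colonization term: m·(1−p) = 0.143×0.3340 = 0.04776.
Extinction term: e·p = 0.32434.
dp/dt = 0.04776 − 0.32434 = -0.27658.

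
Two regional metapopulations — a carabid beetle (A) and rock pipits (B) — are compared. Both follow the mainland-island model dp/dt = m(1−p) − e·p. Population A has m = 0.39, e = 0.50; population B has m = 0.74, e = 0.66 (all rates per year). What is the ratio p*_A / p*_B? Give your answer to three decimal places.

0.829

A: p*_A = m/(m+e) = 0.39/0.8900 = 0.4382.
B: p*_B = 0.74/1.4000 = 0.5286.
p*_A / p*_B = 0.4382/0.5286 = 0.8290.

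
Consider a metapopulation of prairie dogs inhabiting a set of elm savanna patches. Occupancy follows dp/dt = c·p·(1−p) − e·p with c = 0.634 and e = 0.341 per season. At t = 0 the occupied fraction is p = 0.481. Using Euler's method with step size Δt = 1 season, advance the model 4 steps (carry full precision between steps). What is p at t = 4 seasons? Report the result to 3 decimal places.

Update rule: p ← p + [c·p·(1−p) − e·p]·Δt with Δt = 1.
step 1: Δp = -0.00575, p = 0.47525
step 2: Δp = -0.00395, p = 0.47130
step 3: Δp = -0.00274, p = 0.46857
step 4: Δp = -0.00191, p = 0.46666

0.467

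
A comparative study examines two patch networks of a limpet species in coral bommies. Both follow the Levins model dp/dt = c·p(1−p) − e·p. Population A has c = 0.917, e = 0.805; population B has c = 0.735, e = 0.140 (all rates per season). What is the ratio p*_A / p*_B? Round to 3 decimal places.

A: p*_A = 1 − 0.805/0.917 = 0.1221.
B: p*_B = 1 − 0.140/0.735 = 0.8095.
p*_A / p*_B = 0.1221/0.8095 = 0.1509.

0.151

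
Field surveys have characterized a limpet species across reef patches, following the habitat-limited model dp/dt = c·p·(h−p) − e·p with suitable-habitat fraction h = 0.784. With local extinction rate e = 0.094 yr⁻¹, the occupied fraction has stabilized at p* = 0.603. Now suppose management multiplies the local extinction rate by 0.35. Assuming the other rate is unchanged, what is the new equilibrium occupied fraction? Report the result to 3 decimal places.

Balance c(h−p*) = e gives c = e/(0.784 − 0.60300) = 0.094/0.18100 = 0.51934.
New p* = 0.784 − e/c = 0.784 − 0.03290/0.51934 = 0.72065.

0.721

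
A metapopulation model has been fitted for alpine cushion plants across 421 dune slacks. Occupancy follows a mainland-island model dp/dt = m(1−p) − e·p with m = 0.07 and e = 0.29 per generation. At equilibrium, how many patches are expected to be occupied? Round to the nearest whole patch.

p* = m/(m+e) = 0.07/0.3600 = 0.1944.
Expected occupied patches = N × p* = 421 × 0.1944 = 81.86 ≈ 82.

82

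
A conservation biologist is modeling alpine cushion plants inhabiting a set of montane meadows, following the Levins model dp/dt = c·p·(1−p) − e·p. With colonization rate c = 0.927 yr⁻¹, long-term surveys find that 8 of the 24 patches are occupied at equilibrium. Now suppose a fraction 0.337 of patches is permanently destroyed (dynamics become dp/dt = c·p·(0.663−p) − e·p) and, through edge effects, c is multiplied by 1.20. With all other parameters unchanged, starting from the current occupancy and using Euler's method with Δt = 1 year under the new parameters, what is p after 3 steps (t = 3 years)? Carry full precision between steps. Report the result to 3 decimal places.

Observed p* = 8/24 = 0.33333.
Balance c(1−p*) = e gives e = 0.927×(1 − 0.33333) = 0.61800.
Starting from p₀ = 0.33333; update p ← p + (dp/dt)·Δt with the new parameters.
  1  |  dp/dt·Δt = -0.083760  |  p_1 = 0.249574
  2  |  dp/dt·Δt = -0.039459  |  p_2 = 0.210115
  3  |  dp/dt·Δt = -0.023997  |  p_3 = 0.186118

0.186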